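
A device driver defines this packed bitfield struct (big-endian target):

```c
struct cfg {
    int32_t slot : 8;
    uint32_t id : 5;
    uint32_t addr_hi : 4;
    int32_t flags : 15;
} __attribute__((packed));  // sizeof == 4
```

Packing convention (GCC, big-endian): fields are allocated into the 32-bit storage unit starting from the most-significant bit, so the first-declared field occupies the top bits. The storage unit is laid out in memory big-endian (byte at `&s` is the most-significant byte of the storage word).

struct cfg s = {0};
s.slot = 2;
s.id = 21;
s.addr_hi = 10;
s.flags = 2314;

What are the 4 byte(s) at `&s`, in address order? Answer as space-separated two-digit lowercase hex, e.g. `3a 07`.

[24+:8] slot=2 & 0xff = 0x2; word=0x02000000
[19+:5] id=21 & 0x1f = 0x15; word=0x02a80000
[15+:4] addr_hi=10 & 0xf = 0xa; word=0x02ad0000
[0+:15] flags=2314 & 0x7fff = 0x90a; word=0x02ad090a
word = 0x02ad090a → big-endian bytes:
  [0]=0x02  [1]=0xad  [2]=0x09  [3]=0x0a

02 ad 09 0a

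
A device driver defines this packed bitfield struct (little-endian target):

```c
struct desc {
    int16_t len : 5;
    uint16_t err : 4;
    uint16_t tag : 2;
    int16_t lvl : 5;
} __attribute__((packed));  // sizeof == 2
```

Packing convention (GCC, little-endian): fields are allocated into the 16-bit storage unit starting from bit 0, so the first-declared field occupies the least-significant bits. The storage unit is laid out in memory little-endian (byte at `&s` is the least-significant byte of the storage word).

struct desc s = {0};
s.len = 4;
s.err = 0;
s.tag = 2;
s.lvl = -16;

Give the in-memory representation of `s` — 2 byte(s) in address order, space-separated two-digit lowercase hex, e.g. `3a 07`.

[0+:5] len=4 & 0x1f = 0x4; word=0x0004
[5+:4] err=0 & 0xf = 0x0; word=0x0004
[9+:2] tag=2 & 0x3 = 0x2; word=0x0404
[11+:5] lvl=-16 & 0x1f = 0x10; word=0x8404
word = 0x8404 → little-endian bytes:
  [0]=0x04  [1]=0x84

04 84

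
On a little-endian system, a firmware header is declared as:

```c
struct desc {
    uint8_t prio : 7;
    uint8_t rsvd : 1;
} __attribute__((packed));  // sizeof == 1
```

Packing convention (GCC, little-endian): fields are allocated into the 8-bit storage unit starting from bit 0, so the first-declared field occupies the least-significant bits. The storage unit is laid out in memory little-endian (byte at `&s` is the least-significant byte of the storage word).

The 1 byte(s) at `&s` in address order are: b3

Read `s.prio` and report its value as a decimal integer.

[0]=0xb3 (little-endian) → word 0xb3
prio:7 @ bit 0 → (0xb3>>0)&0x7f = 0x33  ←
rsvd:1 @ bit 7 → (0xb3>>7)&0x1 = 0x1

51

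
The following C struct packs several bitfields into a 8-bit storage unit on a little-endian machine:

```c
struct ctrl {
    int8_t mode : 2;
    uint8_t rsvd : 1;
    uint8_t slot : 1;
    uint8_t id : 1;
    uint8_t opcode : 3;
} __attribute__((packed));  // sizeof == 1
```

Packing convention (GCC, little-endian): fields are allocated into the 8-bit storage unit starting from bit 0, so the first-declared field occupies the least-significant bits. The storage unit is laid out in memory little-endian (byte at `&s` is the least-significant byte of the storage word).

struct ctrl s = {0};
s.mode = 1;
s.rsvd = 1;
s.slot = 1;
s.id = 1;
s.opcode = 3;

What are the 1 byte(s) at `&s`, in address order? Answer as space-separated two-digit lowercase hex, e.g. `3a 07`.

[0+:2] mode=1 & 0x3 = 0x1; word=0x01
[2+:1] rsvd=1 & 0x1 = 0x1; word=0x05
[3+:1] slot=1 & 0x1 = 0x1; word=0x0d
[4+:1] id=1 & 0x1 = 0x1; word=0x1d
[5+:3] opcode=3 & 0x7 = 0x3; word=0x7d
word = 0x7d → little-endian bytes:
  [0]=0x7d

7d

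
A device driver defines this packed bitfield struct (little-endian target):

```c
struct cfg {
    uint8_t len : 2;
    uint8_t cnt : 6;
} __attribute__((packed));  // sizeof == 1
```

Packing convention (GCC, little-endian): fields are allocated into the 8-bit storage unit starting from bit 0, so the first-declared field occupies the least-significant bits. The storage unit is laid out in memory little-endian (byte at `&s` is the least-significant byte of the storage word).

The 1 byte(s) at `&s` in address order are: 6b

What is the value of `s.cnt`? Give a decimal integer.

[0]=0x6b (little-endian) → word 0x6b
len [0+:2] = (word>>0) & 0x3 = 3
cnt [2+:6] = (word>>2) & 0x3f = 26  ←

26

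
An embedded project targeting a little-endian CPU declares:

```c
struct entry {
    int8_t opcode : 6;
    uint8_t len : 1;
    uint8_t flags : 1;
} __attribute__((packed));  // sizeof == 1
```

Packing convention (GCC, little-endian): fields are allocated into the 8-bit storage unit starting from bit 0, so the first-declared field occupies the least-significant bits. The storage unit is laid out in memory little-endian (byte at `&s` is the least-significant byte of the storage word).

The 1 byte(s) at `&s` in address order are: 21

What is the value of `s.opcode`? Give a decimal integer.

[0]=0x21 (little-endian) → word 0x21
opcode [0+:6] = (word>>0) & 0x3f = 33  ←
len [6+:1] = (word>>6) & 0x1 = 0
flags [7+:1] = (word>>7) & 0x1 = 0
opcode signed 6b, MSB=1: 33 - 64 = -31

-31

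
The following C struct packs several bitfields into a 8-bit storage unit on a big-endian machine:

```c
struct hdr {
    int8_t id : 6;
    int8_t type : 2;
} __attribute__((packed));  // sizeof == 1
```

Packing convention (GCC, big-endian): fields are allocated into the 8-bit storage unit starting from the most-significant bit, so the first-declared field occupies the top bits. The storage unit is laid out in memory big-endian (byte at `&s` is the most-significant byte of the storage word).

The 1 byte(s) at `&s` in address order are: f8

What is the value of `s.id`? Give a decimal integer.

[0]=0xf8 (big-endian) → word 0xf8
id:6 @ bit 2 → (0xf8>>2)&0x3f = 0x3e  ←
type:2 @ bit 0 → (0xf8>>0)&0x3 = 0x0
id signed 6b, MSB=1: 62 - 64 = -2

-2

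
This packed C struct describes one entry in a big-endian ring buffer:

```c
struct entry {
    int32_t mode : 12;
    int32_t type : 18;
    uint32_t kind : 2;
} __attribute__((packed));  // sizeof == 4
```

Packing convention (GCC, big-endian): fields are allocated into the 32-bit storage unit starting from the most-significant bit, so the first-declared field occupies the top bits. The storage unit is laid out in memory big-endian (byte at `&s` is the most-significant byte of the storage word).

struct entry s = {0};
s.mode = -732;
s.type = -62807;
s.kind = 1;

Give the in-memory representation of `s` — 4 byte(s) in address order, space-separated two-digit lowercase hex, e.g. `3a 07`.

mode:12 = -732 → 0xd24 << 20 → word 0xd2400000
type:18 = -62807 → 0x30aa9 << 2 → word 0xd24c2aa4
kind:2 = 1 → 0x1 << 0 → word 0xd24c2aa5
word = 0xd24c2aa5 → big-endian bytes:
  [0]=0xd2  [1]=0x4c  [2]=0x2a  [3]=0xa5

d2 4c 2a a5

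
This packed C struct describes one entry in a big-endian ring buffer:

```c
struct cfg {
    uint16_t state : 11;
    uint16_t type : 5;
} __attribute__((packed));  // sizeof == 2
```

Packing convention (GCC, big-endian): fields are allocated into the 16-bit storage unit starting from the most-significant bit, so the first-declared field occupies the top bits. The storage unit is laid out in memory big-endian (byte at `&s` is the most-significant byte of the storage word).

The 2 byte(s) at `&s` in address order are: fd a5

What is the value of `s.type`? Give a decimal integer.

[0]=0xfd [1]=0xa5 (big-endian) → word 0xfda5
state:11 @ bit 5 → (0xfda5>>5)&0x7ff = 0x7ed
type:5 @ bit 0 → (0xfda5>>0)&0x1f = 0x5  ←

5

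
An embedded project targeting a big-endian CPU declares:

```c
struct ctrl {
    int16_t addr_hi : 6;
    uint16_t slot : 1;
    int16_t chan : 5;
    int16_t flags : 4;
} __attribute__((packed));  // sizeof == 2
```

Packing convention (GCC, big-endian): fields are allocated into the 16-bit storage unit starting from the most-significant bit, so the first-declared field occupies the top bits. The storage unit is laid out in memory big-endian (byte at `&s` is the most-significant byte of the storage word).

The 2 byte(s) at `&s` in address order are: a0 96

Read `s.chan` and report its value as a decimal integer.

[0]=0xa0 [1]=0x96 (big-endian) → word 0xa096
addr_hi [10+:6] = (word>>10) & 0x3f = 40
slot [9+:1] = (word>>9) & 0x1 = 0
chan [4+:5] = (word>>4) & 0x1f = 9  ←
flags [0+:4] = (word>>0) & 0xf = 6
chan signed 5b, MSB=0: value = 9

9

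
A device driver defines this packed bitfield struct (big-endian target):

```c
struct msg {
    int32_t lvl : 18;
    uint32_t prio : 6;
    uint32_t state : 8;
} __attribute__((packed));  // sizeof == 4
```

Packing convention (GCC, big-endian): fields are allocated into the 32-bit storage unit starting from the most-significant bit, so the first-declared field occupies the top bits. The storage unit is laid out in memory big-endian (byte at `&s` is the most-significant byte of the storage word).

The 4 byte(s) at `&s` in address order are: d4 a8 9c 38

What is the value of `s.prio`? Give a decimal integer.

[0]=0xd4 [1]=0xa8 [2]=0x9c [3]=0x38 (big-endian) → word 0xd4a89c38
lvl:18 @ bit 14 → (0xd4a89c38>>14)&0x3ffff = 0x352a2
prio:6 @ bit 8 → (0xd4a89c38>>8)&0x3f = 0x1c  ←
state:8 @ bit 0 → (0xd4a89c38>>0)&0xff = 0x38

28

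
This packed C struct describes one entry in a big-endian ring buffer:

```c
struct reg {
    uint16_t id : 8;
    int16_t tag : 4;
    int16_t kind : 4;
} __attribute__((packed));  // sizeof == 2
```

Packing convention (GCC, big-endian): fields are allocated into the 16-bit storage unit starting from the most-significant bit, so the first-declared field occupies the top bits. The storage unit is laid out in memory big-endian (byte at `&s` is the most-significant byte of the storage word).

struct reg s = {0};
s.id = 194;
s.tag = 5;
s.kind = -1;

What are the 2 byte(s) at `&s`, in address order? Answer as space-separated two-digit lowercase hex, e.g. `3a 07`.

c2 5f

[8+:8] id=194 & 0xff = 0xc2; word=0xc200
[4+:4] tag=5 & 0xf = 0x5; word=0xc250
[0+:4] kind=-1 & 0xf = 0xf; word=0xc25f
word = 0xc25f → big-endian bytes:
  [0]=0xc2  [1]=0x5f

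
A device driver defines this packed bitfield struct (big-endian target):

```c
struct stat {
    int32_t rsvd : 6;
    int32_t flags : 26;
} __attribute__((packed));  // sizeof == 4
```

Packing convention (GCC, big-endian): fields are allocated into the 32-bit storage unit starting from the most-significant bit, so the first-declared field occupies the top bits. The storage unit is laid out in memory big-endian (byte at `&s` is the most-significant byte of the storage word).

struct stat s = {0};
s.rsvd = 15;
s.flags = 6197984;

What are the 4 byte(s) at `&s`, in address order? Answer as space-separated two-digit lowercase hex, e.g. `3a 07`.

3c 5e 92 e0

rsvd:6 = 15 → 0xf << 26 → word 0x3c000000
flags:26 = 6197984 → 0x5e92e0 << 0 → word 0x3c5e92e0
word = 0x3c5e92e0 → big-endian bytes:
  [0]=0x3c  [1]=0x5e  [2]=0x92  [3]=0xe0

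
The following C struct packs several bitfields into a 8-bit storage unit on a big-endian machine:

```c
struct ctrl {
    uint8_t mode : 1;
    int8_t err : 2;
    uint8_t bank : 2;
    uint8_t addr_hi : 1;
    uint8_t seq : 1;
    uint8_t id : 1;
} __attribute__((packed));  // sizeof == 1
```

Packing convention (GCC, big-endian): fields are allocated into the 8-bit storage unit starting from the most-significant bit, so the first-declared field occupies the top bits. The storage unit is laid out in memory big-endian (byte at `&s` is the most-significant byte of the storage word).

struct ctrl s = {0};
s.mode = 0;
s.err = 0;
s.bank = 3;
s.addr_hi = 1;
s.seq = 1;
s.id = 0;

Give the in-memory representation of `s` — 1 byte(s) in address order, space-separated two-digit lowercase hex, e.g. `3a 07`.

1e

mode (1b) val=0 bits=0x0 at bit 7: 0x00
err (2b) val=0 bits=0x0 at bit 5: 0x00
bank (2b) val=3 bits=0x3 at bit 3: 0x18
addr_hi (1b) val=1 bits=0x1 at bit 2: 0x1c
seq (1b) val=1 bits=0x1 at bit 1: 0x1e
id (1b) val=0 bits=0x0 at bit 0: 0x1e
word = 0x1e → big-endian bytes:
  [0]=0x1e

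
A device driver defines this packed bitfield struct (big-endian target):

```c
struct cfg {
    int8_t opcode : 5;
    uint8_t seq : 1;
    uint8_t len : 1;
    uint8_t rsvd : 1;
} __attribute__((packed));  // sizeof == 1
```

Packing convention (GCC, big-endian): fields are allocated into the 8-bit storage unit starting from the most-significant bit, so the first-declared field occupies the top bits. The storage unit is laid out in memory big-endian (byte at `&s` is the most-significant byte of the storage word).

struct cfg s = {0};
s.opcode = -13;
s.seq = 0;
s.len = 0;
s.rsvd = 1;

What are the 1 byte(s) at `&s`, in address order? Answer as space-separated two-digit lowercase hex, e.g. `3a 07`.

99

opcode:5 = -13 → 0x13 << 3 → word 0x98
seq:1 = 0 → 0x0 << 2 → word 0x98
len:1 = 0 → 0x0 << 1 → word 0x98
rsvd:1 = 1 → 0x1 << 0 → word 0x99
word = 0x99 → big-endian bytes:
  [0]=0x99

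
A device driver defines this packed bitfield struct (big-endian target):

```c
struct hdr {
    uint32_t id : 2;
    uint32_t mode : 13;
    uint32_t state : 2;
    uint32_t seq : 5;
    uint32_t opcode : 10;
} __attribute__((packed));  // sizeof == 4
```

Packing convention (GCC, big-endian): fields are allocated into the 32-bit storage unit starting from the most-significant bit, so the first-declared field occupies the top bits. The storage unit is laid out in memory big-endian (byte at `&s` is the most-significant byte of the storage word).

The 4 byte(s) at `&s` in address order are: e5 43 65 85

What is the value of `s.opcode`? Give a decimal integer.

[0]=0xe5 [1]=0x43 [2]=0x65 [3]=0x85 (big-endian) → word 0xe5436585
id:2 @ bit 30 → (0xe5436585>>30)&0x3 = 0x3
mode:13 @ bit 17 → (0xe5436585>>17)&0x1fff = 0x12a1
state:2 @ bit 15 → (0xe5436585>>15)&0x3 = 0x2
seq:5 @ bit 10 → (0xe5436585>>10)&0x1f = 0x19
opcode:10 @ bit 0 → (0xe5436585>>0)&0x3ff = 0x185  ←

389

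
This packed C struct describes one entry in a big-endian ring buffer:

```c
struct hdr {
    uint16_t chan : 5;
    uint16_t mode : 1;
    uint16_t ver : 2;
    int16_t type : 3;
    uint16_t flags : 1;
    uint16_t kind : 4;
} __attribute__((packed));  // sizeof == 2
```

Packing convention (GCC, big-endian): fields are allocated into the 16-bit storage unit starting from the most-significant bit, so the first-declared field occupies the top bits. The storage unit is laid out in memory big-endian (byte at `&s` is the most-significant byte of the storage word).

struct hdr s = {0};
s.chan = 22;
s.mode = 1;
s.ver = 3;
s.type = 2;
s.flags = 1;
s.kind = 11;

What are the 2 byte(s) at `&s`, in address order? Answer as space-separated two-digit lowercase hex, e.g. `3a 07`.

[11+:5] chan=22 & 0x1f = 0x16; word=0xb000
[10+:1] mode=1 & 0x1 = 0x1; word=0xb400
[8+:2] ver=3 & 0x3 = 0x3; word=0xb700
[5+:3] type=2 & 0x7 = 0x2; word=0xb740
[4+:1] flags=1 & 0x1 = 0x1; word=0xb750
[0+:4] kind=11 & 0xf = 0xb; word=0xb75b
word = 0xb75b → big-endian bytes:
  [0]=0xb7  [1]=0x5b

b7 5b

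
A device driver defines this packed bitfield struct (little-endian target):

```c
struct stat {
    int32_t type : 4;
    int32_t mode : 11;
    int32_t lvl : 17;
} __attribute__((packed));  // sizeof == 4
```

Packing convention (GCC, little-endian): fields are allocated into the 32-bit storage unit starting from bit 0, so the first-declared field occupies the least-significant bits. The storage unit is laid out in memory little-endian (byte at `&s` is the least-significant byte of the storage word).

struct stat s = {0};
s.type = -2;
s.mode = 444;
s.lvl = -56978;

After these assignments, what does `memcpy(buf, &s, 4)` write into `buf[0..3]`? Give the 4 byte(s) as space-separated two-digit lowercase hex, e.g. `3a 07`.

ce 1b b7 90

type:4 = -2 → 0xe << 0 → word 0x0000000e
mode:11 = 444 → 0x1bc << 4 → word 0x00001bce
lvl:17 = -56978 → 0x1216e << 15 → word 0x90b71bce
word = 0x90b71bce → little-endian bytes:
  [0]=0xce  [1]=0x1b  [2]=0xb7  [3]=0x90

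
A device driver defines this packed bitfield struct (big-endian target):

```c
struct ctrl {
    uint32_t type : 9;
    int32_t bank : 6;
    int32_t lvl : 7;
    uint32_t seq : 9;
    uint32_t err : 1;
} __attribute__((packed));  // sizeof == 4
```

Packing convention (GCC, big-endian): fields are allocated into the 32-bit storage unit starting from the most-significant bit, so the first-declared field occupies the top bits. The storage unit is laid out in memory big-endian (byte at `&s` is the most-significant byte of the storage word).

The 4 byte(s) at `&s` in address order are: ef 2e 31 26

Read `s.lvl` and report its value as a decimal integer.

[0]=0xef [1]=0x2e [2]=0x31 [3]=0x26 (big-endian) → word 0xef2e3126
type [23+:9] = (word>>23) & 0x1ff = 478
bank [17+:6] = (word>>17) & 0x3f = 23
lvl [10+:7] = (word>>10) & 0x7f = 12  ←
seq [1+:9] = (word>>1) & 0x1ff = 147
err [0+:1] = (word>>0) & 0x1 = 0
lvl signed 7b, MSB=0: value = 12

12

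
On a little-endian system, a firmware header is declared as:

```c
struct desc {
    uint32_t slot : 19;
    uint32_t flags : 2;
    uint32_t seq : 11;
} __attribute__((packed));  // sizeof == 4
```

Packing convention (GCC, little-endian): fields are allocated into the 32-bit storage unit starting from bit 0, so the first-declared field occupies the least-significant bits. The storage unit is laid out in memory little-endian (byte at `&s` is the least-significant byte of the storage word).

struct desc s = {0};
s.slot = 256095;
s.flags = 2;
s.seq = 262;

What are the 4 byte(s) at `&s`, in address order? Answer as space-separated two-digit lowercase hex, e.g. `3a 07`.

5f e8 d3 20

[0+:19] slot=256095 & 0x7ffff = 0x3e85f; word=0x0003e85f
[19+:2] flags=2 & 0x3 = 0x2; word=0x0013e85f
[21+:11] seq=262 & 0x7ff = 0x106; word=0x20d3e85f
word = 0x20d3e85f → little-endian bytes:
  [0]=0x5f  [1]=0xe8  [2]=0xd3  [3]=0x20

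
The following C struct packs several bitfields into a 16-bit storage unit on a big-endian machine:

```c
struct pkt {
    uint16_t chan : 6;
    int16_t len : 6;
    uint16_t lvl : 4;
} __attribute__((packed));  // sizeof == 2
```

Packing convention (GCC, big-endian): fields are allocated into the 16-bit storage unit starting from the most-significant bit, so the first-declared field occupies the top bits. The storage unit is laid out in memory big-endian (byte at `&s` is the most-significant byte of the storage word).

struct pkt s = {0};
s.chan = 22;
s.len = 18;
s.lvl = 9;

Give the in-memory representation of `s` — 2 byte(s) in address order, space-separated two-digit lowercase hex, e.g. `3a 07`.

59 29

[10+:6] chan=22 & 0x3f = 0x16; word=0x5800
[4+:6] len=18 & 0x3f = 0x12; word=0x5920
[0+:4] lvl=9 & 0xf = 0x9; word=0x5929
word = 0x5929 → big-endian bytes:
  [0]=0x59  [1]=0x29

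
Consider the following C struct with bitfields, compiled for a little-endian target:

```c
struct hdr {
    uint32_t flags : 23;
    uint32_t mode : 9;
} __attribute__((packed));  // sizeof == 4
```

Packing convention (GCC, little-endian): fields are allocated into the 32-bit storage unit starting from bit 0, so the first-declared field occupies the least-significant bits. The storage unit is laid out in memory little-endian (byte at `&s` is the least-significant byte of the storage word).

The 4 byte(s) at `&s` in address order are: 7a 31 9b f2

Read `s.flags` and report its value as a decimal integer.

1782138

[0]=0x7a [1]=0x31 [2]=0x9b [3]=0xf2 (little-endian) → word 0xf29b317a
flags:23 @ bit 0 → (0xf29b317a>>0)&0x7fffff = 0x1b317a  ←
mode:9 @ bit 23 → (0xf29b317a>>23)&0x1ff = 0x1e5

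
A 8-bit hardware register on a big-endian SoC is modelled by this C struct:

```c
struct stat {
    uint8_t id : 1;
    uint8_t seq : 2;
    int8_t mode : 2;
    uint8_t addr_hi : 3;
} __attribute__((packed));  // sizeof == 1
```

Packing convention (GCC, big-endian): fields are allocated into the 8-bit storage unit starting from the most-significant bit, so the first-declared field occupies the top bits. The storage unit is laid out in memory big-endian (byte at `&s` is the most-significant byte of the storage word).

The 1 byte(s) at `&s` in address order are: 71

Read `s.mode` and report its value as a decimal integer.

-2

[0]=0x71 (big-endian) → word 0x71
id:1 @ bit 7 → (0x71>>7)&0x1 = 0x0
seq:2 @ bit 5 → (0x71>>5)&0x3 = 0x3
mode:2 @ bit 3 → (0x71>>3)&0x3 = 0x2  ←
addr_hi:3 @ bit 0 → (0x71>>0)&0x7 = 0x1
mode signed 2b, MSB=1: 2 - 4 = -2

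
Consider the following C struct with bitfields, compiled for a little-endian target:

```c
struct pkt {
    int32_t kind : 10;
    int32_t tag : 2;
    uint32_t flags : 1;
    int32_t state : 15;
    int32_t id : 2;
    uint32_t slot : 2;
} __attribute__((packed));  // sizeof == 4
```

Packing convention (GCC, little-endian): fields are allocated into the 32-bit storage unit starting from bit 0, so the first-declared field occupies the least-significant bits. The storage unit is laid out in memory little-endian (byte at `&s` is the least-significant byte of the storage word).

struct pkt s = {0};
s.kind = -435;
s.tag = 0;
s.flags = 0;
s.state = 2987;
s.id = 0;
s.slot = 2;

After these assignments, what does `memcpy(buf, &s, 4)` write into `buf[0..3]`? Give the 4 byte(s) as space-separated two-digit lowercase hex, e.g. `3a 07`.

kind:10 = -435 → 0x24d << 0 → word 0x0000024d
tag:2 = 0 → 0x0 << 10 → word 0x0000024d
flags:1 = 0 → 0x0 << 12 → word 0x0000024d
state:15 = 2987 → 0xbab << 13 → word 0x0175624d
id:2 = 0 → 0x0 << 28 → word 0x0175624d
slot:2 = 2 → 0x2 << 30 → word 0x8175624d
word = 0x8175624d → little-endian bytes:
  [0]=0x4d  [1]=0x62  [2]=0x75  [3]=0x81

4d 62 75 81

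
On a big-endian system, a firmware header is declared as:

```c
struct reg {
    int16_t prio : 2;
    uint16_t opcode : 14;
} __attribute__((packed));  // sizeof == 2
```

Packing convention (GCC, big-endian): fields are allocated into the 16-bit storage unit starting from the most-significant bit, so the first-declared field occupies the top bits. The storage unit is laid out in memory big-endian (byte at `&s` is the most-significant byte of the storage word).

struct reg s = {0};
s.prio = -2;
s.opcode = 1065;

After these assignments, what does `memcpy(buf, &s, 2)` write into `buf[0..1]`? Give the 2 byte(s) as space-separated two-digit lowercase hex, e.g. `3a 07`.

84 29

prio:2 = -2 → 0x2 << 14 → word 0x8000
opcode:14 = 1065 → 0x429 << 0 → word 0x8429
word = 0x8429 → big-endian bytes:
  [0]=0x84  [1]=0x29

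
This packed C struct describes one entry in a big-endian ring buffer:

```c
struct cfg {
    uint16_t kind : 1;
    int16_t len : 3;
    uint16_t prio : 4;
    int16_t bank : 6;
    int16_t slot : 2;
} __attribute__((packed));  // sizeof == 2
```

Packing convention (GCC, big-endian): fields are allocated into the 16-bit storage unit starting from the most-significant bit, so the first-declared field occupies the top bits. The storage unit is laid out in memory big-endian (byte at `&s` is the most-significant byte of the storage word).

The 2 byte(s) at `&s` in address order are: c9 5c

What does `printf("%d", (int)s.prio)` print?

[0]=0xc9 [1]=0x5c (big-endian) → word 0xc95c
kind [15+:1] = (word>>15) & 0x1 = 1
len [12+:3] = (word>>12) & 0x7 = 4
prio [8+:4] = (word>>8) & 0xf = 9  ←
bank [2+:6] = (word>>2) & 0x3f = 23
slot [0+:2] = (word>>0) & 0x3 = 0

9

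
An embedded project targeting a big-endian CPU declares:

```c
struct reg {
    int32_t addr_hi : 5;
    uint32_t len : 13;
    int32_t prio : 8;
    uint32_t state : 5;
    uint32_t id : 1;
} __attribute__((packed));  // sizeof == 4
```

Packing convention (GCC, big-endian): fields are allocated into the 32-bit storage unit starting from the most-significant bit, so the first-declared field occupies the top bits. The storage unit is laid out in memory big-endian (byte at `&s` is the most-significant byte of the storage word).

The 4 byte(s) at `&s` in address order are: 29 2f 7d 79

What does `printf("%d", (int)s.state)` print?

[0]=0x29 [1]=0x2f [2]=0x7d [3]=0x79 (big-endian) → word 0x292f7d79
addr_hi [27+:5] = (word>>27) & 0x1f = 5
len [14+:13] = (word>>14) & 0x1fff = 1213
prio [6+:8] = (word>>6) & 0xff = 245
state [1+:5] = (word>>1) & 0x1f = 28  ←
id [0+:1] = (word>>0) & 0x1 = 1

28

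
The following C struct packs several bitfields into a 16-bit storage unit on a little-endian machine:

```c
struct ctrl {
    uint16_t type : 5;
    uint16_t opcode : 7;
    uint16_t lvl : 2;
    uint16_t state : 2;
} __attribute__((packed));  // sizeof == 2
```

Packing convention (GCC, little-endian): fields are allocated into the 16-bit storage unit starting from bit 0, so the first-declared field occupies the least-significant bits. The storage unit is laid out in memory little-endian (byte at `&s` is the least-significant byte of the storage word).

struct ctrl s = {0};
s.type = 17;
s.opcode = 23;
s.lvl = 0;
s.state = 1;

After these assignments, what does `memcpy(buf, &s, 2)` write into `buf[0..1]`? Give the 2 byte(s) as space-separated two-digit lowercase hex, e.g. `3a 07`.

type (5b) val=17 bits=0x11 at bit 0: 0x0011
opcode (7b) val=23 bits=0x17 at bit 5: 0x02f1
lvl (2b) val=0 bits=0x0 at bit 12: 0x02f1
state (2b) val=1 bits=0x1 at bit 14: 0x42f1
word = 0x42f1 → little-endian bytes:
  [0]=0xf1  [1]=0x42

f1 42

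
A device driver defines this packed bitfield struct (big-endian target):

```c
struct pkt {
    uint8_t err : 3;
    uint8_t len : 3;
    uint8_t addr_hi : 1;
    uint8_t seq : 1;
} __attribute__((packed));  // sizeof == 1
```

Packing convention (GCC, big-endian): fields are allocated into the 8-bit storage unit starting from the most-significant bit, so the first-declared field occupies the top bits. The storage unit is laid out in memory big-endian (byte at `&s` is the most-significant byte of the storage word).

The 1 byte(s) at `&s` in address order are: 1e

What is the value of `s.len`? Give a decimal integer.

7

[0]=0x1e (big-endian) → word 0x1e
err [5+:3] = (word>>5) & 0x7 = 0
len [2+:3] = (word>>2) & 0x7 = 7  ←
addr_hi [1+:1] = (word>>1) & 0x1 = 1
seq [0+:1] = (word>>0) & 0x1 = 0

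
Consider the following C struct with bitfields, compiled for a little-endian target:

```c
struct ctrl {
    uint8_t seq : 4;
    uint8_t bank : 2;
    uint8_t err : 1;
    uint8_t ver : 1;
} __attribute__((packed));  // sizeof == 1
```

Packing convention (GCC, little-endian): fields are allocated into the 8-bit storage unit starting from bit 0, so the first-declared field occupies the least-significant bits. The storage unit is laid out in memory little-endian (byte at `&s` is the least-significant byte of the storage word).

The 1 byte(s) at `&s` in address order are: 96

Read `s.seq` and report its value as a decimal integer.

6

[0]=0x96 (little-endian) → word 0x96
seq:4 @ bit 0 → (0x96>>0)&0xf = 0x6  ←
bank:2 @ bit 4 → (0x96>>4)&0x3 = 0x1
err:1 @ bit 6 → (0x96>>6)&0x1 = 0x0
ver:1 @ bit 7 → (0x96>>7)&0x1 = 0x1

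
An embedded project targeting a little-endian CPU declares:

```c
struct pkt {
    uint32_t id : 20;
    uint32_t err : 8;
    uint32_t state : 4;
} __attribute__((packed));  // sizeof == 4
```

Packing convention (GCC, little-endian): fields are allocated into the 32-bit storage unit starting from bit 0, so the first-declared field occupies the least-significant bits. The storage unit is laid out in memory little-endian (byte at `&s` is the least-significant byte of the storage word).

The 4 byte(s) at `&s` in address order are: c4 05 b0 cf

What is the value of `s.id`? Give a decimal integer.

[0]=0xc4 [1]=0x05 [2]=0xb0 [3]=0xcf (little-endian) → word 0xcfb005c4
id:20 @ bit 0 → (0xcfb005c4>>0)&0xfffff = 0x5c4  ←
err:8 @ bit 20 → (0xcfb005c4>>20)&0xff = 0xfb
state:4 @ bit 28 → (0xcfb005c4>>28)&0xf = 0xc

1476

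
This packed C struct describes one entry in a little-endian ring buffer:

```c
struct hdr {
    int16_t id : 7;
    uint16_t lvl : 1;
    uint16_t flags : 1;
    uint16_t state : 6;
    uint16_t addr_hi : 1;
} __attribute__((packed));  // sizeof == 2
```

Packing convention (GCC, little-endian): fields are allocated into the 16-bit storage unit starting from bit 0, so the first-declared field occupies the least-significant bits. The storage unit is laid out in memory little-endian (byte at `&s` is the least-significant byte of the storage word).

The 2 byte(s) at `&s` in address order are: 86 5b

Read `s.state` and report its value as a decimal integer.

[0]=0x86 [1]=0x5b (little-endian) → word 0x5b86
id:7 @ bit 0 → (0x5b86>>0)&0x7f = 0x6
lvl:1 @ bit 7 → (0x5b86>>7)&0x1 = 0x1
flags:1 @ bit 8 → (0x5b86>>8)&0x1 = 0x1
state:6 @ bit 9 → (0x5b86>>9)&0x3f = 0x2d  ←
addr_hi:1 @ bit 15 → (0x5b86>>15)&0x1 = 0x0

45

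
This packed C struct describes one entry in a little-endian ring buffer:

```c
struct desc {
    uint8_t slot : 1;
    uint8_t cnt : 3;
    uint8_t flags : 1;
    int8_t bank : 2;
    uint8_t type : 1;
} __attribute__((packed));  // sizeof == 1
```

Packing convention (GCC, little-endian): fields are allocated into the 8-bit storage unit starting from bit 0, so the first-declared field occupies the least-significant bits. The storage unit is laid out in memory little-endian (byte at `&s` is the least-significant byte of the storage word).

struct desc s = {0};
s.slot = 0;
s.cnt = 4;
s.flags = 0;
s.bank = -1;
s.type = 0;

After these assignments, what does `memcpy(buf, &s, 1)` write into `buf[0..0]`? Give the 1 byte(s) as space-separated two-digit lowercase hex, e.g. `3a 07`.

68

slot:1 = 0 → 0x0 << 0 → word 0x00
cnt:3 = 4 → 0x4 << 1 → word 0x08
flags:1 = 0 → 0x0 << 4 → word 0x08
bank:2 = -1 → 0x3 << 5 → word 0x68
type:1 = 0 → 0x0 << 7 → word 0x68
word = 0x68 → little-endian bytes:
  [0]=0x68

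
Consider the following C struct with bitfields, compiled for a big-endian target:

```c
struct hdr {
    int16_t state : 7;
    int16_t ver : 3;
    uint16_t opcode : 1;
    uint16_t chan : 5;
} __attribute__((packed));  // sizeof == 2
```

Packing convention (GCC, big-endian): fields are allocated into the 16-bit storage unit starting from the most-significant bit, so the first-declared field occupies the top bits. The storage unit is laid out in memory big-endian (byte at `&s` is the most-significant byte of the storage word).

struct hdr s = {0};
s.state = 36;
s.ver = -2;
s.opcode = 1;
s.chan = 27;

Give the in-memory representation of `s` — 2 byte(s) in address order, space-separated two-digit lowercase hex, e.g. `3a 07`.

state:7 = 36 → 0x24 << 9 → word 0x4800
ver:3 = -2 → 0x6 << 6 → word 0x4980
opcode:1 = 1 → 0x1 << 5 → word 0x49a0
chan:5 = 27 → 0x1b << 0 → word 0x49bb
word = 0x49bb → big-endian bytes:
  [0]=0x49  [1]=0xbb

49 bb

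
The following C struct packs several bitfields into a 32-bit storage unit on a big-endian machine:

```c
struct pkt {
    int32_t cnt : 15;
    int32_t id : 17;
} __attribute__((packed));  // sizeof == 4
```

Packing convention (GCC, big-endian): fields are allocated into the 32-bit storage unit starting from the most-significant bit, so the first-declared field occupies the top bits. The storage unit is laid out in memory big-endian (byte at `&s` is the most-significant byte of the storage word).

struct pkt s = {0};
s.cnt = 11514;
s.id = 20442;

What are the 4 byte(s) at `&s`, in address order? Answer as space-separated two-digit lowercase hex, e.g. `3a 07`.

cnt:15 = 11514 → 0x2cfa << 17 → word 0x59f40000
id:17 = 20442 → 0x4fda << 0 → word 0x59f44fda
word = 0x59f44fda → big-endian bytes:
  [0]=0x59  [1]=0xf4  [2]=0x4f  [3]=0xda

59 f4 4f da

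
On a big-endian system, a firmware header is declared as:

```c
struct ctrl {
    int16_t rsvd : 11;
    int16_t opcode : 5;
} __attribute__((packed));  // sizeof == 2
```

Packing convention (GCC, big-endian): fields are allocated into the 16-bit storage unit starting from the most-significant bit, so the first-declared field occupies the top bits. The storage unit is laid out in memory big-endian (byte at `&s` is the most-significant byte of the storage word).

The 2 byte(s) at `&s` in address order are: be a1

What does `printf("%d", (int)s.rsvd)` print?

[0]=0xbe [1]=0xa1 (big-endian) → word 0xbea1
rsvd [5+:11] = (word>>5) & 0x7ff = 1525  ←
opcode [0+:5] = (word>>0) & 0x1f = 1
rsvd signed 11b, MSB=1: 1525 - 2048 = -523

-523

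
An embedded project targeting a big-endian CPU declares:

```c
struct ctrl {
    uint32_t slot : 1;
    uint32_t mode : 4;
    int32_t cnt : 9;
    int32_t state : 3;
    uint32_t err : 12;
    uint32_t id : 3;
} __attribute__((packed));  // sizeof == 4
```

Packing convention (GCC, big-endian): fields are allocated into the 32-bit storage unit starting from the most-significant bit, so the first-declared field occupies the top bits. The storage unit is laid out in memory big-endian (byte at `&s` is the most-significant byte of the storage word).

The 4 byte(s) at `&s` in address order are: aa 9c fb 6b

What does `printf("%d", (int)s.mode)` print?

5

[0]=0xaa [1]=0x9c [2]=0xfb [3]=0x6b (big-endian) → word 0xaa9cfb6b
slot:1 @ bit 31 → (0xaa9cfb6b>>31)&0x1 = 0x1
mode:4 @ bit 27 → (0xaa9cfb6b>>27)&0xf = 0x5  ←
cnt:9 @ bit 18 → (0xaa9cfb6b>>18)&0x1ff = 0xa7
state:3 @ bit 15 → (0xaa9cfb6b>>15)&0x7 = 0x1
err:12 @ bit 3 → (0xaa9cfb6b>>3)&0xfff = 0xf6d
id:3 @ bit 0 → (0xaa9cfb6b>>0)&0x7 = 0x3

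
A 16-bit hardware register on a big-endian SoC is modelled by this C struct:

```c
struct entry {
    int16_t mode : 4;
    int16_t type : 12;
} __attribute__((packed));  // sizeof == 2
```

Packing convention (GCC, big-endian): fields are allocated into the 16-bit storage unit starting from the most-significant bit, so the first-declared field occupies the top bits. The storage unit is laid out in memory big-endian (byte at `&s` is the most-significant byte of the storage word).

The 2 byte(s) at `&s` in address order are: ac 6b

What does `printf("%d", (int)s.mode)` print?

-6

[0]=0xac [1]=0x6b (big-endian) → word 0xac6b
mode:4 @ bit 12 → (0xac6b>>12)&0xf = 0xa  ←
type:12 @ bit 0 → (0xac6b>>0)&0xfff = 0xc6b
mode signed 4b, MSB=1: 10 - 16 = -6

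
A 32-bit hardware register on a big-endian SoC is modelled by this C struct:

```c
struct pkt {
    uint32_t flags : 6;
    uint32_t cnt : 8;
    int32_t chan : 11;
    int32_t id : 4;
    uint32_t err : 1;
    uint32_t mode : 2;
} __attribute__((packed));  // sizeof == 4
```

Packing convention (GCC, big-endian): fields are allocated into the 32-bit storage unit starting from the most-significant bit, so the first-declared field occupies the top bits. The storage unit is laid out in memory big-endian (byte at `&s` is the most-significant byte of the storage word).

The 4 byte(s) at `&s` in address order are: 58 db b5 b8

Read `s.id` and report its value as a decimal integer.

[0]=0x58 [1]=0xdb [2]=0xb5 [3]=0xb8 (big-endian) → word 0x58dbb5b8
flags [26+:6] = (word>>26) & 0x3f = 22
cnt [18+:8] = (word>>18) & 0xff = 54
chan [7+:11] = (word>>7) & 0x7ff = 1899
id [3+:4] = (word>>3) & 0xf = 7  ←
err [2+:1] = (word>>2) & 0x1 = 0
mode [0+:2] = (word>>0) & 0x3 = 0
id signed 4b, MSB=0: value = 7

7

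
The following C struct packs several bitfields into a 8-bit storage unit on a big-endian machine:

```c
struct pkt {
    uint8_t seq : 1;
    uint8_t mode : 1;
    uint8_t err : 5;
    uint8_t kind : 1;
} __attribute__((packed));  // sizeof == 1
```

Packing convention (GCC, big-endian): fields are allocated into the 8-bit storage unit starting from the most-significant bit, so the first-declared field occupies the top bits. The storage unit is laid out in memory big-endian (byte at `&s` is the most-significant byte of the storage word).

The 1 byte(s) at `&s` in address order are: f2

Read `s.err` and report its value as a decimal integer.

25

[0]=0xf2 (big-endian) → word 0xf2
seq:1 @ bit 7 → (0xf2>>7)&0x1 = 0x1
mode:1 @ bit 6 → (0xf2>>6)&0x1 = 0x1
err:5 @ bit 1 → (0xf2>>1)&0x1f = 0x19  ←
kind:1 @ bit 0 → (0xf2>>0)&0x1 = 0x0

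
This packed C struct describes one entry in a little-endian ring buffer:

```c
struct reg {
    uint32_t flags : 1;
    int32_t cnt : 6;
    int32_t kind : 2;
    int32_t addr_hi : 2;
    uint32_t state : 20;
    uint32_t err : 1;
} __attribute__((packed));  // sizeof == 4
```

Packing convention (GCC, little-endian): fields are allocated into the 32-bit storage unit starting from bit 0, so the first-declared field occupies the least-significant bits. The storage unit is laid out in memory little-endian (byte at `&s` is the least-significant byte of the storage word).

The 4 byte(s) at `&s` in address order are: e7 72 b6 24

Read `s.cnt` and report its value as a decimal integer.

[0]=0xe7 [1]=0x72 [2]=0xb6 [3]=0x24 (little-endian) → word 0x24b672e7
flags [0+:1] = (word>>0) & 0x1 = 1
cnt [1+:6] = (word>>1) & 0x3f = 51  ←
kind [7+:2] = (word>>7) & 0x3 = 1
addr_hi [9+:2] = (word>>9) & 0x3 = 1
state [11+:20] = (word>>11) & 0xfffff = 300750
err [31+:1] = (word>>31) & 0x1 = 0
cnt signed 6b, MSB=1: 51 - 64 = -13

-13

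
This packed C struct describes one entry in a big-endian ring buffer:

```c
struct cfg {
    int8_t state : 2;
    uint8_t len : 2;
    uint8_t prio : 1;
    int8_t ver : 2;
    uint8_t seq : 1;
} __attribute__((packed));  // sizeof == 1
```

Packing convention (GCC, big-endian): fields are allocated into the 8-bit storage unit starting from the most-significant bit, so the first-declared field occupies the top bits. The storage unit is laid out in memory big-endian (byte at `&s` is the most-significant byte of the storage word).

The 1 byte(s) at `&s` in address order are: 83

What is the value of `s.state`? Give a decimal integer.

-2

[0]=0x83 (big-endian) → word 0x83
state:2 @ bit 6 → (0x83>>6)&0x3 = 0x2  ←
len:2 @ bit 4 → (0x83>>4)&0x3 = 0x0
prio:1 @ bit 3 → (0x83>>3)&0x1 = 0x0
ver:2 @ bit 1 → (0x83>>1)&0x3 = 0x1
seq:1 @ bit 0 → (0x83>>0)&0x1 = 0x1
state signed 2b, MSB=1: 2 - 4 = -2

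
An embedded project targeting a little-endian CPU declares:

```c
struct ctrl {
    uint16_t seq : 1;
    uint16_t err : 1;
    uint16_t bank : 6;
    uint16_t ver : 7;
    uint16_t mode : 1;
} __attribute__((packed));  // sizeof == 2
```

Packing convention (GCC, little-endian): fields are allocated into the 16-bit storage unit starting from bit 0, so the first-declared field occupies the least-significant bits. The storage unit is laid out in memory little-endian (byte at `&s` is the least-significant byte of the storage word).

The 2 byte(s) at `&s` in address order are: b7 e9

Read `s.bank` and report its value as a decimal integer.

45

[0]=0xb7 [1]=0xe9 (little-endian) → word 0xe9b7
seq:1 @ bit 0 → (0xe9b7>>0)&0x1 = 0x1
err:1 @ bit 1 → (0xe9b7>>1)&0x1 = 0x1
bank:6 @ bit 2 → (0xe9b7>>2)&0x3f = 0x2d  ←
ver:7 @ bit 8 → (0xe9b7>>8)&0x7f = 0x69
mode:1 @ bit 15 → (0xe9b7>>15)&0x1 = 0x1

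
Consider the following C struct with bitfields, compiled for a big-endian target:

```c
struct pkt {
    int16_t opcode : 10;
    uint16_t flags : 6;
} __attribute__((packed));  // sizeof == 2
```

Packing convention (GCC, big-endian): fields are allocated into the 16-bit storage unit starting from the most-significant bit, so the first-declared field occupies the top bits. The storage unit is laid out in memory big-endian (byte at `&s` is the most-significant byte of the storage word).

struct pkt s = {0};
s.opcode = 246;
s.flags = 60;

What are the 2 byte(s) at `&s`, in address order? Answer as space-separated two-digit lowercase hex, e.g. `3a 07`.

opcode (10b) val=246 bits=0xf6 at bit 6: 0x3d80
flags (6b) val=60 bits=0x3c at bit 0: 0x3dbc
word = 0x3dbc → big-endian bytes:
  [0]=0x3d  [1]=0xbc

3d bc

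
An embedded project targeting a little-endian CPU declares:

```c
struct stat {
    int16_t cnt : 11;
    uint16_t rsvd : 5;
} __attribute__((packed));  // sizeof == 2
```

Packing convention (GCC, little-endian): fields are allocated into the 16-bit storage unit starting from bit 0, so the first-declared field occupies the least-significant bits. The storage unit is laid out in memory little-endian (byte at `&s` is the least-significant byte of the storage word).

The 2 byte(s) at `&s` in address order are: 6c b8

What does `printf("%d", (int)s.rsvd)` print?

23

[0]=0x6c [1]=0xb8 (little-endian) → word 0xb86c
cnt [0+:11] = (word>>0) & 0x7ff = 108
rsvd [11+:5] = (word>>11) & 0x1f = 23  ←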